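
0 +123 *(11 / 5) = 1353 / 5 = 270.60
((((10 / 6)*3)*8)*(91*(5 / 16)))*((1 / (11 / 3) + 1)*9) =143325 / 11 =13029.55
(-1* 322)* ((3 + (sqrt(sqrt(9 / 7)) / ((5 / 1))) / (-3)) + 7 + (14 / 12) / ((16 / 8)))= -20447 / 6 + 46* sqrt(3)* 7^(3 / 4) / 15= -3384.97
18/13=1.38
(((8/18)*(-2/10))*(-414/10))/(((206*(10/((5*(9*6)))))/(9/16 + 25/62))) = 0.47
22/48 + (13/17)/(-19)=3241/7752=0.42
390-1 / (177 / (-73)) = 69103 / 177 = 390.41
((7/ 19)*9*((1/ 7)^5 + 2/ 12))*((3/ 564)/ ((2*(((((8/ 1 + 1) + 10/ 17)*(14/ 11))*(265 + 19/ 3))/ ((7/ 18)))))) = 285821/ 1655171185024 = 0.00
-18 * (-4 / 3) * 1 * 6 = 144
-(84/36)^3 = -343/27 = -12.70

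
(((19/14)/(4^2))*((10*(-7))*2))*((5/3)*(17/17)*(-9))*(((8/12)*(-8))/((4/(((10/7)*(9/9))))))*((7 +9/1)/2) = -19000/7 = -2714.29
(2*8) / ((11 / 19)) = 304 / 11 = 27.64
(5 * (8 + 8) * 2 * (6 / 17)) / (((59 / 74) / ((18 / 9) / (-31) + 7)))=15273600 / 31093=491.22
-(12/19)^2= -144/361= -0.40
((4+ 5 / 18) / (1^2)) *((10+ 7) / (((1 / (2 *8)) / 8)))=83776 / 9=9308.44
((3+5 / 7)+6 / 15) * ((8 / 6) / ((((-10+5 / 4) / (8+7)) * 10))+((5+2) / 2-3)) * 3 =4104 / 1225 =3.35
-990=-990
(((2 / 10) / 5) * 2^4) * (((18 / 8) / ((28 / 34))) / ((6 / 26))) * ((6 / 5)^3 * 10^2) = 1145664 / 875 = 1309.33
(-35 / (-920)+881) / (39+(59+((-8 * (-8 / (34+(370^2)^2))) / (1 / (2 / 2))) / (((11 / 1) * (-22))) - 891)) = -183812379225417327 / 165444861098503928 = -1.11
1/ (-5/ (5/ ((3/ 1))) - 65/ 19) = -19/ 122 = -0.16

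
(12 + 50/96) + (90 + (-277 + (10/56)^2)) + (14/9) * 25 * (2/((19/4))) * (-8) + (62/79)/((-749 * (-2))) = -86534691847/283310748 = -305.44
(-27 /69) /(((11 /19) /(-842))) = 143982 /253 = 569.10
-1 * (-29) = 29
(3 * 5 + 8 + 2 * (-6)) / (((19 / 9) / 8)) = 792 / 19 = 41.68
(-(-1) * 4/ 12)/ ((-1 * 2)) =-1/ 6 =-0.17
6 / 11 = 0.55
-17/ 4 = -4.25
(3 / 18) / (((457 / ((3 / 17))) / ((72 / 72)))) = 1 / 15538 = 0.00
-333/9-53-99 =-189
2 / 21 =0.10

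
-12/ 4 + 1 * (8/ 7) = -1.86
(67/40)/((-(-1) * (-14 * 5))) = -67/2800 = -0.02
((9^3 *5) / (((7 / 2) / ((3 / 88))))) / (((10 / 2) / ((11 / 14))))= 2187 / 392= 5.58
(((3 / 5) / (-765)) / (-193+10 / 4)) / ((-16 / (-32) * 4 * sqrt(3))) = sqrt(3) / 1457325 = 0.00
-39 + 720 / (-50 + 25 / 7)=-3543 / 65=-54.51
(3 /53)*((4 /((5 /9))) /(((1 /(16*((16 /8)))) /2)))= 6912 /265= 26.08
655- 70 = 585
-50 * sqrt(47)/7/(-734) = 25 * sqrt(47)/2569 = 0.07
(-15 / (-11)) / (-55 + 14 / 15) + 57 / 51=165674 / 151657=1.09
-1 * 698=-698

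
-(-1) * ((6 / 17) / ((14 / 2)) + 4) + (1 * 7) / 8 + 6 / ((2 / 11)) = 36105 / 952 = 37.93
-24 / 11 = -2.18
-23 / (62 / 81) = -30.05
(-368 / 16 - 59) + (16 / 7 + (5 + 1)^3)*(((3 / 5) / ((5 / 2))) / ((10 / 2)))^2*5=-79.49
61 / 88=0.69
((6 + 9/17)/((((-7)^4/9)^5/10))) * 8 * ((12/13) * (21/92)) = 4719196080/57940584227251685869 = 0.00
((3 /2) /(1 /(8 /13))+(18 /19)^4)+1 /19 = 3017707 /1694173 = 1.78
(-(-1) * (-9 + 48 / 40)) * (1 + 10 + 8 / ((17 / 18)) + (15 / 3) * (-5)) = 3666 / 85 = 43.13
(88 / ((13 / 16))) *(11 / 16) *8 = 7744 / 13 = 595.69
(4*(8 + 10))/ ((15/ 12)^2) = 1152/ 25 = 46.08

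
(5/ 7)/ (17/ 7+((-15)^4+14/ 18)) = 0.00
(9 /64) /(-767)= -9 /49088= -0.00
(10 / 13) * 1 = 0.77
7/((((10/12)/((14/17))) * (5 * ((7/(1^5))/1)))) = 0.20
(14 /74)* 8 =56 /37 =1.51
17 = 17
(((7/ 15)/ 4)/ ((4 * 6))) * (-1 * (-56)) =49/ 180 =0.27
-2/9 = -0.22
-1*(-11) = 11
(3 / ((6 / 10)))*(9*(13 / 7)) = 585 / 7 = 83.57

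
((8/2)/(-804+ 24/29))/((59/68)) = -1972/343557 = -0.01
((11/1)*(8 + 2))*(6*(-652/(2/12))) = -2581920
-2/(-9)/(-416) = -1/1872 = -0.00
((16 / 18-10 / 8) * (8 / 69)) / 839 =-26 / 521019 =-0.00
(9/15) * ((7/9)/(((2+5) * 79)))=1/1185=0.00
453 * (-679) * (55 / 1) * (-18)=304511130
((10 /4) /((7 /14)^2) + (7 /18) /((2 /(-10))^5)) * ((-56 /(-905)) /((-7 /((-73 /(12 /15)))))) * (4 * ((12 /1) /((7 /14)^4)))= -405436160 /543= -746659.59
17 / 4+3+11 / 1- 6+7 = 77 / 4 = 19.25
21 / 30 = 7 / 10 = 0.70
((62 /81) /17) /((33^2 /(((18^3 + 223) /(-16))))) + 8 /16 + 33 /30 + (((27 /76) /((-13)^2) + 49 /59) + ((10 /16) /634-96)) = -674211168543204493 /7204492381291920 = -93.58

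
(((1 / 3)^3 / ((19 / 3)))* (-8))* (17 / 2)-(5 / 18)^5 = -14336111 / 35901792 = -0.40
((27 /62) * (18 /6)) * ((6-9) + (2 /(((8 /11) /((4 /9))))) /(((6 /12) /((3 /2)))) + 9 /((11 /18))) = 6858 /341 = 20.11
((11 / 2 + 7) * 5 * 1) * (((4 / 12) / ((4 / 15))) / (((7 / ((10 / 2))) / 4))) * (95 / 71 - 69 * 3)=-3259375 / 71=-45906.69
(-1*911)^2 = 829921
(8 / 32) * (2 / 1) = 1 / 2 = 0.50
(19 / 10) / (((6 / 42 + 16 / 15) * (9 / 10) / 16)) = 10640 / 381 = 27.93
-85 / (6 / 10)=-425 / 3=-141.67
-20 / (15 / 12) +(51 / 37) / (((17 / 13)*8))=-4697 / 296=-15.87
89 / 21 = 4.24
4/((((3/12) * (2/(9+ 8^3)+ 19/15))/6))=750240/9929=75.56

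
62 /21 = 2.95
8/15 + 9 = 143/15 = 9.53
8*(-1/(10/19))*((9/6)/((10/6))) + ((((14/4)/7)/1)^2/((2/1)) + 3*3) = -911/200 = -4.56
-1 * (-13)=13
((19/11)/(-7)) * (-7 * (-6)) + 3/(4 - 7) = -125/11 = -11.36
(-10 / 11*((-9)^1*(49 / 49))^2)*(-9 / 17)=38.98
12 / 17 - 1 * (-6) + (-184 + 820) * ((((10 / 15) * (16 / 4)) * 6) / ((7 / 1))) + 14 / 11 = 1913356 / 1309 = 1461.69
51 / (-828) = -17 / 276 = -0.06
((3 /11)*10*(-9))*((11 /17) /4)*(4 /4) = -135 /34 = -3.97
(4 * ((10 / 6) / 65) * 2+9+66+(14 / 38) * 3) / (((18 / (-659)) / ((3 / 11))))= -18631907 / 24453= -761.95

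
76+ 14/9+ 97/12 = 3083/36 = 85.64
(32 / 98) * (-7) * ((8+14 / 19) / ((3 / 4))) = -10624 / 399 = -26.63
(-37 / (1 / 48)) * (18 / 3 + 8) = -24864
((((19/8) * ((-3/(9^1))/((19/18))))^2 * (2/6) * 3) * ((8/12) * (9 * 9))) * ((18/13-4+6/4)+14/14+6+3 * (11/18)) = 24381/104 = 234.43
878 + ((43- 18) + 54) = 957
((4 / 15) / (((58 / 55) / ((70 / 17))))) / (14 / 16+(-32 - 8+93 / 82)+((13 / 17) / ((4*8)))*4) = -63140 / 2297931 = -0.03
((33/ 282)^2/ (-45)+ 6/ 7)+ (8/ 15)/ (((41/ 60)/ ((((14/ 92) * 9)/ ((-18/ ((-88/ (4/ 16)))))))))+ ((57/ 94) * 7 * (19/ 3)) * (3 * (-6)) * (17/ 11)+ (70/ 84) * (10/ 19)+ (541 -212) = -217579055497949/ 548560130580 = -396.64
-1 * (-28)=28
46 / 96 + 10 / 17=871 / 816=1.07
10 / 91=0.11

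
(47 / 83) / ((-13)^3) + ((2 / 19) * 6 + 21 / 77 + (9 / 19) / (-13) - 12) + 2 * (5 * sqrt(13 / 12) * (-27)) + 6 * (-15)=-45 * sqrt(39) - 3854292775 / 38111359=-382.16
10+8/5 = 58/5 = 11.60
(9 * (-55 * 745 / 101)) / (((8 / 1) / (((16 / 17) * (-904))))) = 666745200 / 1717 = 388319.86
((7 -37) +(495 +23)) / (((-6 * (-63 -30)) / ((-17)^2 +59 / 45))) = 3187616 / 12555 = 253.89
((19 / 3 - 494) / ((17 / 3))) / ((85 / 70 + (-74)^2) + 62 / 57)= -1167474 / 74318645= -0.02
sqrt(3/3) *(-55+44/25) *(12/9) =-70.99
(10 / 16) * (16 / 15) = 0.67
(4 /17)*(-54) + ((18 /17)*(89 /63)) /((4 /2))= -1423 /119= -11.96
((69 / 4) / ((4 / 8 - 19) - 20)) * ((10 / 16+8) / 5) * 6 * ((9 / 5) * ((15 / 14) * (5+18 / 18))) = -1156923 / 21560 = -53.66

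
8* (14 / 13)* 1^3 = 112 / 13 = 8.62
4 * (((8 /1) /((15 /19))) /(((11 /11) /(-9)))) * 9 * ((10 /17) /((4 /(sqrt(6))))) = -8208 * sqrt(6) /17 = -1182.67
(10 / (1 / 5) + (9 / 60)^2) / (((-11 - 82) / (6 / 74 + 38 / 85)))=-1954997 / 6882000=-0.28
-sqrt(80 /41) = -4 * sqrt(205) /41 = -1.40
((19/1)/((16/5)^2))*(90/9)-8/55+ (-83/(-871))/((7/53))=821146257/42922880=19.13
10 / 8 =5 / 4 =1.25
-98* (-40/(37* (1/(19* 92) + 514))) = 6852160/33243501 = 0.21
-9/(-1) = 9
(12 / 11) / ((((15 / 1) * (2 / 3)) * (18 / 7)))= 7 / 165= 0.04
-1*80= -80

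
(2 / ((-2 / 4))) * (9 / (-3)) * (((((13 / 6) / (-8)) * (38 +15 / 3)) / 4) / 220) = -559 / 3520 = -0.16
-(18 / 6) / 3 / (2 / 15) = -7.50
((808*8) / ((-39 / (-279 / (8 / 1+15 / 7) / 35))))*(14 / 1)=8416128 / 4615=1823.65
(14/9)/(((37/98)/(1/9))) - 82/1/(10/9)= -1099033/14985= -73.34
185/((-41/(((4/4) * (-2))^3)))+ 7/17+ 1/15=382402/10455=36.58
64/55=1.16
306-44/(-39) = 11978/39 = 307.13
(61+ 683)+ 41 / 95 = 70721 / 95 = 744.43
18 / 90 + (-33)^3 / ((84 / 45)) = -2695247 / 140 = -19251.76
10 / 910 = 1 / 91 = 0.01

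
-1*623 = -623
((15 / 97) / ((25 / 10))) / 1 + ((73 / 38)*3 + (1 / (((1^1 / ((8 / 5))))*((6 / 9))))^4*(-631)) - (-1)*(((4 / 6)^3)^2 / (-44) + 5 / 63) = -2706484016023883 / 129316398750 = -20929.16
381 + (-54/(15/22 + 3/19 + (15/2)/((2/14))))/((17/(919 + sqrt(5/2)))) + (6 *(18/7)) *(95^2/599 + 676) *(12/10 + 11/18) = 13003400735547/662200490 - 1881 *sqrt(10)/63172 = 19636.56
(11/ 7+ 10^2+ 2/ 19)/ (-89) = -13523/ 11837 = -1.14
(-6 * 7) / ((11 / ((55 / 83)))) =-210 / 83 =-2.53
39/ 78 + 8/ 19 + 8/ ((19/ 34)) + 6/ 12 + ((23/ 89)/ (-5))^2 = 59219526/ 3762475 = 15.74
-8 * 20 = -160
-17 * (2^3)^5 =-557056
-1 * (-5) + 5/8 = 45/8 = 5.62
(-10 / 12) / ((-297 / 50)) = 125 / 891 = 0.14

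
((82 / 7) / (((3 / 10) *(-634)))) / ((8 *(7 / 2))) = -205 / 93198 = -0.00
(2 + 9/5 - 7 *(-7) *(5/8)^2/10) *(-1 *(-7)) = 25599/640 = 40.00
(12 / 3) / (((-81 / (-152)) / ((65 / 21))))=39520 / 1701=23.23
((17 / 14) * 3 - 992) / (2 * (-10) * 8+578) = -13837 / 5852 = -2.36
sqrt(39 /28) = sqrt(273) /14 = 1.18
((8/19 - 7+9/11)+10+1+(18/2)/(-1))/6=-131/209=-0.63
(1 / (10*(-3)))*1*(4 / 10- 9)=43 / 150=0.29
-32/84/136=-1/357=-0.00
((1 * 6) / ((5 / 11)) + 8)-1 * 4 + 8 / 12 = 268 / 15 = 17.87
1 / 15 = 0.07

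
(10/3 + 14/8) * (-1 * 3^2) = -183/4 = -45.75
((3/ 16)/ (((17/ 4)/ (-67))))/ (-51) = 67/ 1156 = 0.06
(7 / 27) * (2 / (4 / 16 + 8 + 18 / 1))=0.02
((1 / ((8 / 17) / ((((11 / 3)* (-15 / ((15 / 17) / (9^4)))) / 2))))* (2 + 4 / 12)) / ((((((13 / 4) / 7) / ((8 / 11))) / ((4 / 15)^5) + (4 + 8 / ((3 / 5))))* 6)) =-116282428416 / 337699427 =-344.34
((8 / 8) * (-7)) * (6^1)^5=-54432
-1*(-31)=31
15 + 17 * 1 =32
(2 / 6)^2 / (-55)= -0.00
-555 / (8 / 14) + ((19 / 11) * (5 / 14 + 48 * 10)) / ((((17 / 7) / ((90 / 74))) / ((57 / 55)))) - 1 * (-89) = -137491511 / 304436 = -451.63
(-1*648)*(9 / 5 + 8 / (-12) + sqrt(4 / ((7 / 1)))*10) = -12960*sqrt(7) / 7-3672 / 5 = -5632.82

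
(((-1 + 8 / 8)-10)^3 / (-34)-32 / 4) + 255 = 4699 / 17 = 276.41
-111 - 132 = -243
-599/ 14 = -42.79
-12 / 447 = -4 / 149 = -0.03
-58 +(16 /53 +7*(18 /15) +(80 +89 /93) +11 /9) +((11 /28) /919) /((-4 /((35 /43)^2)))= 66094886663669 /2010122303760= 32.88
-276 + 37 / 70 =-19283 / 70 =-275.47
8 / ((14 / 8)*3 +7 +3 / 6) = 32 / 51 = 0.63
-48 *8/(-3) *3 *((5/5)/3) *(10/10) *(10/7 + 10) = 10240/7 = 1462.86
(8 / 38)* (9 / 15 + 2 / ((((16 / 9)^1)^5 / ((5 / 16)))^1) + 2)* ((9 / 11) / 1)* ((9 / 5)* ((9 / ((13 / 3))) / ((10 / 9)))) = 2175525163107 / 1424490496000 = 1.53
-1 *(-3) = 3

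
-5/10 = -1/2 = -0.50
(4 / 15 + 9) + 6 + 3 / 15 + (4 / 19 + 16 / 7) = 35836 / 1995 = 17.96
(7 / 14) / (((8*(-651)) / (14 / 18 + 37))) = -0.00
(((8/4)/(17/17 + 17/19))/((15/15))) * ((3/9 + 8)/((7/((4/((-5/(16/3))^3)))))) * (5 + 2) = -155648/3645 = -42.70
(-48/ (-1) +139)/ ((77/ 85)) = 1445/ 7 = 206.43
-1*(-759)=759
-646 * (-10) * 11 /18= 35530 /9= 3947.78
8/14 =4/7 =0.57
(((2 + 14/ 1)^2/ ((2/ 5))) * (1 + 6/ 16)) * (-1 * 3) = -2640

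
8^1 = 8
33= 33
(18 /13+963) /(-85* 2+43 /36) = -451332 /79001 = -5.71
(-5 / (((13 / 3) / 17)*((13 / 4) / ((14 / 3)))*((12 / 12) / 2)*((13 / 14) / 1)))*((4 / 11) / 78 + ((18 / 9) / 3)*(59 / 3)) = -2249766400 / 2827539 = -795.66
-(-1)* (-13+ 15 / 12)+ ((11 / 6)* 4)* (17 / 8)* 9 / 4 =373 / 16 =23.31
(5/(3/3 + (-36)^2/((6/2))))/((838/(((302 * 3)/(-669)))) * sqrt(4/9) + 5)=-2265/79935697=-0.00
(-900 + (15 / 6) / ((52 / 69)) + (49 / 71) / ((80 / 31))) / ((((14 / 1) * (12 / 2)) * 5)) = -66191303 / 31012800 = -2.13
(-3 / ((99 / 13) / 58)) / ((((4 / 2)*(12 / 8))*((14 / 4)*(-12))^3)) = 377 / 3667356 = 0.00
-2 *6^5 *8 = -124416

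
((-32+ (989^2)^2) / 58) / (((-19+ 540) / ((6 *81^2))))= 18831133353256947 / 15109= 1246352065209.94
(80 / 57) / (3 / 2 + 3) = 160 / 513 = 0.31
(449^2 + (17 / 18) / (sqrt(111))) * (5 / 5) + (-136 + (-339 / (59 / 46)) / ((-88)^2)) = 17 * sqrt(111) / 1998 + 46024268523 / 228448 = 201465.06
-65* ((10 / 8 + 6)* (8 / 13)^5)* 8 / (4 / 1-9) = 1900544 / 28561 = 66.54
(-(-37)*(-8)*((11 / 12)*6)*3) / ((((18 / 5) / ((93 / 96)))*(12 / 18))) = -63085 / 32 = -1971.41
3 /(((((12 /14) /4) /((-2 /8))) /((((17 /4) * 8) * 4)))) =-476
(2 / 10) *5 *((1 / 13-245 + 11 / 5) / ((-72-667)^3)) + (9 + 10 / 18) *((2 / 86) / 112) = 0.00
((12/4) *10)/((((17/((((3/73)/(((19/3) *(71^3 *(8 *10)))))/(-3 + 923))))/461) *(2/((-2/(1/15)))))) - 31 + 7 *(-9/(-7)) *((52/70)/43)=-30.84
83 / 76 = 1.09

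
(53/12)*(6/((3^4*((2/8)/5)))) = 530/81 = 6.54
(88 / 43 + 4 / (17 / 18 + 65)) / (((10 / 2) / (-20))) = -430208 / 51041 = -8.43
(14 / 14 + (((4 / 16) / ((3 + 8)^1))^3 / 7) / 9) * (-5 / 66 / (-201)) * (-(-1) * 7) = 26832965 / 10170458496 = 0.00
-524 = -524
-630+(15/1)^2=-405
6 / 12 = 1 / 2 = 0.50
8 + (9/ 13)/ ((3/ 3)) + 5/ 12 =1421/ 156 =9.11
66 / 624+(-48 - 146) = -20165 / 104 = -193.89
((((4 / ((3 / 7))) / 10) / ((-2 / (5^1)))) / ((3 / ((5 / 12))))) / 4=-0.08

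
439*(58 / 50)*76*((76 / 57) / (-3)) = -3870224 / 225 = -17201.00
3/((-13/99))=-297/13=-22.85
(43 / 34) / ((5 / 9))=387 / 170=2.28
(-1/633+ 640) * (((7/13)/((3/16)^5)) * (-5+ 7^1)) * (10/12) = 1143687086080/461457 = 2478426.13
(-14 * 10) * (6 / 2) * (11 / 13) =-4620 / 13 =-355.38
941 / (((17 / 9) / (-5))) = -42345 / 17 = -2490.88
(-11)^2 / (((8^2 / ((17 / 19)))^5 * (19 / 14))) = 1202618879 / 25257565038313472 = 0.00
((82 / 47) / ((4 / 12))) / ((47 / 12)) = 2952 / 2209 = 1.34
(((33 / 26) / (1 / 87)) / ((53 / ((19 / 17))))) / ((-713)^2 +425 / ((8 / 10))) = 109098 / 23842994513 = 0.00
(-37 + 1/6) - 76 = -677/6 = -112.83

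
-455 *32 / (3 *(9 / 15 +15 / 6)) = -145600 / 93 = -1565.59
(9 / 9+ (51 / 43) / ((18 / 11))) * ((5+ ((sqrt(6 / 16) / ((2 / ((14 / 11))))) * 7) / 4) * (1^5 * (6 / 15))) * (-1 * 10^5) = -44500000 / 129 - 27256250 * sqrt(6) / 1419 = -392011.21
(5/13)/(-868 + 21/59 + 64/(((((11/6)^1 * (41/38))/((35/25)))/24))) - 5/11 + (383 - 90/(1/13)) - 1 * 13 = -3342393461060/4175628457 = -800.45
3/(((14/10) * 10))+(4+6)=143/14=10.21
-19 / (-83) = 19 / 83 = 0.23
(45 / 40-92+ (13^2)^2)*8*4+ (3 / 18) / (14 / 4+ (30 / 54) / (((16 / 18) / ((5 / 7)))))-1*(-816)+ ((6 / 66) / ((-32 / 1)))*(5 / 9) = 911860.04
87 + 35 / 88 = 7691 / 88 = 87.40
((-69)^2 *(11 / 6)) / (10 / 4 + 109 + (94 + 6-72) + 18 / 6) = 5819 / 95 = 61.25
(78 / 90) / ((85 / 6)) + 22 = 22.06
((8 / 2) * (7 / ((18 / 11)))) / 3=154 / 27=5.70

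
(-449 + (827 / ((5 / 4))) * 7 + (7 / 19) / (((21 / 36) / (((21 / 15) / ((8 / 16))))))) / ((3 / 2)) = 794954 / 285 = 2789.31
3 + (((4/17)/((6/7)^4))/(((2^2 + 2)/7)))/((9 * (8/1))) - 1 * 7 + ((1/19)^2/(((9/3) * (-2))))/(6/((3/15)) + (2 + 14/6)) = -353277504839/88475312448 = -3.99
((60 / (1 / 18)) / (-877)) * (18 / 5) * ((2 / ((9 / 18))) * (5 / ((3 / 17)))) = -440640 / 877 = -502.44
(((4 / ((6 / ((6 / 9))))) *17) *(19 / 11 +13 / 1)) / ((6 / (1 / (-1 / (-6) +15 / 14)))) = 14.98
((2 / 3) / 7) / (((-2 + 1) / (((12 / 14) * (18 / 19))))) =-72 / 931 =-0.08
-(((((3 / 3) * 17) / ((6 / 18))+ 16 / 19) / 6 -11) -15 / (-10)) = 49 / 57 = 0.86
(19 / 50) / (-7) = -19 / 350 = -0.05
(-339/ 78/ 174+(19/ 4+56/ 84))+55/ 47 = 348811/ 53157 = 6.56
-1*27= -27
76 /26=38 /13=2.92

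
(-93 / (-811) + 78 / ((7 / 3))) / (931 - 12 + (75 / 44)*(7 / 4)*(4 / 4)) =33514800 / 921201113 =0.04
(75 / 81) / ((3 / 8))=200 / 81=2.47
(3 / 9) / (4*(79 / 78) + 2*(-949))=-13 / 73864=-0.00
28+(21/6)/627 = 35119/1254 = 28.01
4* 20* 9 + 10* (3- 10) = 650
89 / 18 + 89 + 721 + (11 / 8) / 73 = 4283447 / 5256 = 814.96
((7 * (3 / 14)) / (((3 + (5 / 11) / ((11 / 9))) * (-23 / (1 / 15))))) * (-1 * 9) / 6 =121 / 62560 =0.00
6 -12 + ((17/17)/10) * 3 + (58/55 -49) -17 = -7771/110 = -70.65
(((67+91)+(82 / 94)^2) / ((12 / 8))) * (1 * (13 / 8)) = 1519713 / 8836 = 171.99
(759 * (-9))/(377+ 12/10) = -34155/1891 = -18.06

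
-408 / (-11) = 408 / 11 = 37.09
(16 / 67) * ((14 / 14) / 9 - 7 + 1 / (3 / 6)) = -704 / 603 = -1.17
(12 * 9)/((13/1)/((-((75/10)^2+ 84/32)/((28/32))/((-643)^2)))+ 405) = -0.00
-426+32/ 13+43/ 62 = -340813/ 806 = -422.84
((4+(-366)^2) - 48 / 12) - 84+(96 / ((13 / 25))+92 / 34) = 29627110 / 221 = 134059.32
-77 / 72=-1.07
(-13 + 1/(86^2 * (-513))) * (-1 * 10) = 246619625/1897074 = 130.00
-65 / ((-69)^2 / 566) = -36790 / 4761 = -7.73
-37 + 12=-25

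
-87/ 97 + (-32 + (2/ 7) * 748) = 122775/ 679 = 180.82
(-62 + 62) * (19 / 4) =0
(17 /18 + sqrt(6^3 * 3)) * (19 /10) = 323 /180 + 171 * sqrt(2) /5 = 50.16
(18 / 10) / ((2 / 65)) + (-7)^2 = 215 / 2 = 107.50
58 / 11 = 5.27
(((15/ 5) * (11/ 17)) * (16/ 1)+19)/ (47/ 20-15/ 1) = -740/ 187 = -3.96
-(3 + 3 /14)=-3.21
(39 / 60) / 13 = 1 / 20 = 0.05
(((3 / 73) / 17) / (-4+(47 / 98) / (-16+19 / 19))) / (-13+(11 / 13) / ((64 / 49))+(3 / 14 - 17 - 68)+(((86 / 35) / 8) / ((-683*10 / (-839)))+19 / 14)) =62650224000 / 10004555621521417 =0.00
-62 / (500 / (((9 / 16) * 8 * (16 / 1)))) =-1116 / 125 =-8.93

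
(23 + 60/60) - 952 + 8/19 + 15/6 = -925.08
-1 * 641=-641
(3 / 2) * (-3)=-9 / 2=-4.50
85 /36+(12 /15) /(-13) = 5381 /2340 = 2.30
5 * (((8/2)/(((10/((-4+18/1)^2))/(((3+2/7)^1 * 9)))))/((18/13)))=8372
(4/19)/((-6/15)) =-0.53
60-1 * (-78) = 138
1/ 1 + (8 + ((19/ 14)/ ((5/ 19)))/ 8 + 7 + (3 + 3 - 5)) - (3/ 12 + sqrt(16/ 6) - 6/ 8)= 10161/ 560 - 2 * sqrt(6)/ 3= 16.51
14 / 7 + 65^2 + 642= 4869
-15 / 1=-15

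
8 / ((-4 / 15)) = -30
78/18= 13/3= 4.33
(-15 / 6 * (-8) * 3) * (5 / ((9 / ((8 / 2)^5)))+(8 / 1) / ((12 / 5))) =103000 / 3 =34333.33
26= 26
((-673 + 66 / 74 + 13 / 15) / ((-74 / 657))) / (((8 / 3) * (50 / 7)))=1713306861 / 5476000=312.88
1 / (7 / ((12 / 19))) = 12 / 133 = 0.09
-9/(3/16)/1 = -48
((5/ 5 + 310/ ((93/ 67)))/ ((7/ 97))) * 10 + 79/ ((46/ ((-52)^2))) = 17257598/ 483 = 35730.02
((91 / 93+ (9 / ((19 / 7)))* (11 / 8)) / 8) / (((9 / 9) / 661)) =51743741 / 113088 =457.55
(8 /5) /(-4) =-2 /5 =-0.40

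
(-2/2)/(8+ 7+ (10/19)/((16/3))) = -152/2295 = -0.07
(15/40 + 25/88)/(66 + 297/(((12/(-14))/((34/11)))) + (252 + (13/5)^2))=-725/820864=-0.00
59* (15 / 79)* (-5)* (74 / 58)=-163725 / 2291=-71.46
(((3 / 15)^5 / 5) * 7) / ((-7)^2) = 1 / 109375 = 0.00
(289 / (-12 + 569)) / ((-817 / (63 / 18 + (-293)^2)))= -49622745 / 910138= -54.52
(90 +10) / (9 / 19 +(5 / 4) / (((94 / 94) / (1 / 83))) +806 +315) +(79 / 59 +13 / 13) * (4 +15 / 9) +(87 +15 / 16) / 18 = 243470965331 / 13356374688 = 18.23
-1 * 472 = -472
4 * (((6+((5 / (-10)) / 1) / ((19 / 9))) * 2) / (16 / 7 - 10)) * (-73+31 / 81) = 6011404 / 13851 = 434.01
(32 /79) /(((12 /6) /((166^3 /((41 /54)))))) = 3952191744 /3239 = 1220188.87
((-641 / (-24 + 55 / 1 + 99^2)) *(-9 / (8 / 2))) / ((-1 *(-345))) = 1923 / 4522720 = 0.00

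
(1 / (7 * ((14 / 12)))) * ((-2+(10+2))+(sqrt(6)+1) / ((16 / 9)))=27 * sqrt(6) / 392+507 / 392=1.46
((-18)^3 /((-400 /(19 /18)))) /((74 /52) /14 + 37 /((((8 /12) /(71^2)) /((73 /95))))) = 2660931 /37170990505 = 0.00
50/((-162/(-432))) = 400/3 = 133.33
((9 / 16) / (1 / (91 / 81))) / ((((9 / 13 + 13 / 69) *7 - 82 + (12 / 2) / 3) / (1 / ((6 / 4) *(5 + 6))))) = -0.00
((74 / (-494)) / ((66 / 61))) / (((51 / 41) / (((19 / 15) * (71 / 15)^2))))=-466479017 / 147683250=-3.16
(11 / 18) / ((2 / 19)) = 209 / 36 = 5.81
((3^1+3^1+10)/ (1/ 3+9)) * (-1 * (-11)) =132/ 7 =18.86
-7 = -7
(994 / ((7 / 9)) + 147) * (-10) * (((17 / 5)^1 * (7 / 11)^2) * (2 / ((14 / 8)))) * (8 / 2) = -10852800 / 121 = -89692.56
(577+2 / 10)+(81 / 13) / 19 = 713247 / 1235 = 577.53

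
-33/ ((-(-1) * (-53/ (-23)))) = -759/ 53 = -14.32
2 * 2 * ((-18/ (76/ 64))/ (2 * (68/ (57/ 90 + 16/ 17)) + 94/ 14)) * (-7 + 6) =6475392/ 9941959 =0.65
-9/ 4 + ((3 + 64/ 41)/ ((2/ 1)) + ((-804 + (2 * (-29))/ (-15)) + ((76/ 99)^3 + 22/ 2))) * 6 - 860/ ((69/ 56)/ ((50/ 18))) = -40622354824679/ 6099946380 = -6659.46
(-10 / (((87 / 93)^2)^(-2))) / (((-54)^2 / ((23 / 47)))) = -0.00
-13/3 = -4.33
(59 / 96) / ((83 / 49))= 0.36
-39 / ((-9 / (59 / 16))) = 15.98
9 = 9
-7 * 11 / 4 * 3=-231 / 4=-57.75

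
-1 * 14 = -14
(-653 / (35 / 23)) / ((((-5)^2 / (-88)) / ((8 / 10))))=5286688 / 4375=1208.39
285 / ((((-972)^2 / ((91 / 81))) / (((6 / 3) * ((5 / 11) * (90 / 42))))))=30875 / 46766808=0.00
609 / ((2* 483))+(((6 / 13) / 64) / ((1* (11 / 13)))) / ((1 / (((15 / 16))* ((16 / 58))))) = 297067 / 469568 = 0.63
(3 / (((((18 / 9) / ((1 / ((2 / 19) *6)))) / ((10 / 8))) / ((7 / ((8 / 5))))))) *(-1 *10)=-16625 / 128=-129.88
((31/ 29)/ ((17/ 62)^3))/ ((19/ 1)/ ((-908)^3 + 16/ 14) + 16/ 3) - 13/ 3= 5.39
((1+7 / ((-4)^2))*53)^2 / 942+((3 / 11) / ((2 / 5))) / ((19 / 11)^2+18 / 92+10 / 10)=35480110661 / 5609436672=6.33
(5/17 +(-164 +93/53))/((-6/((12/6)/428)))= 72959/578442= 0.13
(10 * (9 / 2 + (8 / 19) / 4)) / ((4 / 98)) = 1128.29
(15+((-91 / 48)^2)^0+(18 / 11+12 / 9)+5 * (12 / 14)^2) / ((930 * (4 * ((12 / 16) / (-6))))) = -36614 / 751905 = -0.05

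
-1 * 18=-18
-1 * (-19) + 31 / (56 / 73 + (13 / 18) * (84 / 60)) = 425647 / 11683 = 36.43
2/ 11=0.18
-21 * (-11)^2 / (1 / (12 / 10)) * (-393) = 5991678 / 5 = 1198335.60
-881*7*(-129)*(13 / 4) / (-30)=-3447353 / 40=-86183.82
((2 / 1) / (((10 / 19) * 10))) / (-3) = -19 / 150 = -0.13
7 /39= 0.18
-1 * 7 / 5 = -7 / 5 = -1.40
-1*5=-5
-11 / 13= -0.85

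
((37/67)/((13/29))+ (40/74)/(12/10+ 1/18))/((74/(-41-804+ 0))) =-393510845/20729398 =-18.98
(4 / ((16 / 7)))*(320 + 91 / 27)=61117 / 108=565.90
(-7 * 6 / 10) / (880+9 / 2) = -42 / 8845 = -0.00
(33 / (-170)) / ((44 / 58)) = -87 / 340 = -0.26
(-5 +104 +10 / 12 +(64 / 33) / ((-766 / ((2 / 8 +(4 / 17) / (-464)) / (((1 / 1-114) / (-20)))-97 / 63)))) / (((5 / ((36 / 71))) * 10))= 805207812571 / 795319789425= 1.01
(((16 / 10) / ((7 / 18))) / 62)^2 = 5184 / 1177225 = 0.00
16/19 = 0.84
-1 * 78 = -78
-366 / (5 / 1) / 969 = -122 / 1615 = -0.08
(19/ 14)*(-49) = -133/ 2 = -66.50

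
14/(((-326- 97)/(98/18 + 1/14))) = -0.18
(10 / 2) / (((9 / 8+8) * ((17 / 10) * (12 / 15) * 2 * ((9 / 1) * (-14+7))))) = -0.00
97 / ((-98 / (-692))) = 33562 / 49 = 684.94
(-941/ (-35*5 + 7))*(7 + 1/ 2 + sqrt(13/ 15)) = 941*sqrt(195)/ 2520 + 4705/ 112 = 47.22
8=8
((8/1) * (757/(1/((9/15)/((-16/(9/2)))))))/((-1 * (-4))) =-20439/80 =-255.49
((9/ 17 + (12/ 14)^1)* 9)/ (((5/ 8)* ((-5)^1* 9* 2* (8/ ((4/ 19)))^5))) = -33/ 11786231240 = -0.00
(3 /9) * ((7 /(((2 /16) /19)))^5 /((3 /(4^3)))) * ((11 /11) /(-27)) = -87274649588596736 /243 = -359154936578587.39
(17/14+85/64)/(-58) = -1139/25984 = -0.04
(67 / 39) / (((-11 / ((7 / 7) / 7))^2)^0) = 1.72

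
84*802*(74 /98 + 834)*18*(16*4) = 453485343744 /7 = 64783620534.86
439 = 439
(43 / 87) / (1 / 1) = 43 / 87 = 0.49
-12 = -12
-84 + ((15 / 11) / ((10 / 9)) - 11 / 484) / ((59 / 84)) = -53403 / 649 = -82.29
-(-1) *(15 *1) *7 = 105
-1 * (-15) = 15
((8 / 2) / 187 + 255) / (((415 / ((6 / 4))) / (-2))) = -143067 / 77605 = -1.84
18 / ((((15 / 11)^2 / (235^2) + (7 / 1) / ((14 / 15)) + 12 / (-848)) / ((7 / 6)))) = 396656876 / 141396517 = 2.81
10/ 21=0.48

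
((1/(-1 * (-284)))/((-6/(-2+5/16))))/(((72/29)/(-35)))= -1015/72704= -0.01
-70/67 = -1.04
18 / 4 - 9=-9 / 2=-4.50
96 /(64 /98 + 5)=4704 /277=16.98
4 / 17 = 0.24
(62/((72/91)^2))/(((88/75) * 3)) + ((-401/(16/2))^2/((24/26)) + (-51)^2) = 305137033/57024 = 5351.03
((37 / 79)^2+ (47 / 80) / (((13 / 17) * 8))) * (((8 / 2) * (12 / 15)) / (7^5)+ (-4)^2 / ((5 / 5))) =344056808751 / 68180116550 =5.05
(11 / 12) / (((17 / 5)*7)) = 0.04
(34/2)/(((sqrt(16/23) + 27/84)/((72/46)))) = -154224/10681 + 1919232* sqrt(23)/245663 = 23.03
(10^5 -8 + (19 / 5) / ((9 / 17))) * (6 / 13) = 692302 / 15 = 46153.47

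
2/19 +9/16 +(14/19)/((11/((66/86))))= 9401/13072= 0.72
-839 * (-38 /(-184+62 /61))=-972401 /5581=-174.23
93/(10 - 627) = -93/617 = -0.15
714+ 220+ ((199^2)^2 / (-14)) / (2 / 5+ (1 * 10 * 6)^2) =-7605801853 / 252028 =-30178.40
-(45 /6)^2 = -225 /4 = -56.25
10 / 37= 0.27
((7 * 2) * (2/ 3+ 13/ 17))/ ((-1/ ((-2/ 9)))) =2044/ 459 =4.45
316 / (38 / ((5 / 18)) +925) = 1580 / 5309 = 0.30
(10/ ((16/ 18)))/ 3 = 15/ 4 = 3.75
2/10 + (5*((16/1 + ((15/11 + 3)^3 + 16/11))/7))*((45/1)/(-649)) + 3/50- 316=-320.72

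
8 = 8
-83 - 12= -95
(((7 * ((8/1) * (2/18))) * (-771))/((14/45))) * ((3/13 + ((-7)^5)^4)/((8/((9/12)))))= -1499546034564309540630/13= -115349694966485349279.23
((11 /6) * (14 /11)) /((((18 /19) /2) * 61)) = 0.08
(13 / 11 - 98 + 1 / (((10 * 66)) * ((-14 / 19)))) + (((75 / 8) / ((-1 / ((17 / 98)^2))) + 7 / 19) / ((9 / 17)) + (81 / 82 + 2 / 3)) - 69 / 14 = -99.93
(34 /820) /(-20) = -17 /8200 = -0.00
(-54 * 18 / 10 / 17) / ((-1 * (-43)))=-486 / 3655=-0.13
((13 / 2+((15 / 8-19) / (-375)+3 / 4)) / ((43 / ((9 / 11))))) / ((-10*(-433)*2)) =1527 / 95260000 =0.00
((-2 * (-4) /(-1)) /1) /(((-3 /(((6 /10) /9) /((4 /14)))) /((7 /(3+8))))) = 196 /495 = 0.40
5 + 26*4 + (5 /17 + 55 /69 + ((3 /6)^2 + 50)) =752321 /4692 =160.34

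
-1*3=-3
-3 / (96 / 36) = -9 / 8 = -1.12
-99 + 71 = -28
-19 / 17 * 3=-57 / 17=-3.35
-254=-254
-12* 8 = -96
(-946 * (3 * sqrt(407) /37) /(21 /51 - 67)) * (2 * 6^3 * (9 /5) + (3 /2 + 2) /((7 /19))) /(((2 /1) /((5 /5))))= 189872133 * sqrt(407) /418840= 9145.56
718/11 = 65.27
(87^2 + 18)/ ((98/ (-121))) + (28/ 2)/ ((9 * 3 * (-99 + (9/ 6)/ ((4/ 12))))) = -669242075/ 71442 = -9367.63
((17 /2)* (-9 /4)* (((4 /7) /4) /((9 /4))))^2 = 289 /196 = 1.47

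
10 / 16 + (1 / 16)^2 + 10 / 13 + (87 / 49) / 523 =119531967 / 85286656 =1.40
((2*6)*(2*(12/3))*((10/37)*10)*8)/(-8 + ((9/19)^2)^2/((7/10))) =-35030284800/133798771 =-261.81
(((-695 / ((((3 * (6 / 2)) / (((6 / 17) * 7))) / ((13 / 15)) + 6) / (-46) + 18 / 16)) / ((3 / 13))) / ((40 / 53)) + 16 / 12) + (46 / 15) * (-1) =-4419.92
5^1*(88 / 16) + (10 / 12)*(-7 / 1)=65 / 3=21.67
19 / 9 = 2.11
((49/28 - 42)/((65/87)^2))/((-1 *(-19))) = -1218609/321100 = -3.80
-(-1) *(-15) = -15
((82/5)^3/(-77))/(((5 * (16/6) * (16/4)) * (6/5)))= -68921/77000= -0.90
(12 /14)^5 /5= 7776 /84035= 0.09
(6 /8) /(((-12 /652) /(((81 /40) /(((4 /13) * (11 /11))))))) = -171639 /640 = -268.19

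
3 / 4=0.75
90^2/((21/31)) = 83700/7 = 11957.14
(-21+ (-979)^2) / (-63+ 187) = 239605 / 31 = 7729.19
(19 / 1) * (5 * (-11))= -1045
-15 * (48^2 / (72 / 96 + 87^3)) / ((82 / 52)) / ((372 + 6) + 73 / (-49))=-11741184 / 132826176809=-0.00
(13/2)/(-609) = -13/1218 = -0.01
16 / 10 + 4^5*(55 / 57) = 282056 / 285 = 989.67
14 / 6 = 2.33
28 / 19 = 1.47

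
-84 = -84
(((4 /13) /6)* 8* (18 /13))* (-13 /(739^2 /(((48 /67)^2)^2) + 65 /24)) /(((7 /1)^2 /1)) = -509607936 /7010162532118837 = -0.00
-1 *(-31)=31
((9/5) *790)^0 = 1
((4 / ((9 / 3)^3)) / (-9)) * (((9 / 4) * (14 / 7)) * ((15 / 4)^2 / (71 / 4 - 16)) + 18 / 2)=-281 / 378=-0.74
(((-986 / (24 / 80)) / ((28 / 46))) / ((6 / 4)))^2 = 51429168400 / 3969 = 12957714.39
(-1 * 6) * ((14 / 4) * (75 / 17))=-1575 / 17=-92.65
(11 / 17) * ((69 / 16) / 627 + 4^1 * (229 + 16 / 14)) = 21548897 / 36176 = 595.67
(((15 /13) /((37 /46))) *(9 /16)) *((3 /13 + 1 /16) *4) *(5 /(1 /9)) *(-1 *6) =-25569675 /100048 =-255.57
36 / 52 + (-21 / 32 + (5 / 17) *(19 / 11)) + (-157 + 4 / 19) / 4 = -57131417 / 1478048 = -38.65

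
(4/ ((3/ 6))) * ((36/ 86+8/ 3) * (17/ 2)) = 27064/ 129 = 209.80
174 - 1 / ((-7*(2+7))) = 10963 / 63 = 174.02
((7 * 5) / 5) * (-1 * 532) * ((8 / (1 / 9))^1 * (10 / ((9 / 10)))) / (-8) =372400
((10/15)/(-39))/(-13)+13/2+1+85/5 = 74533/3042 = 24.50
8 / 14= 4 / 7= 0.57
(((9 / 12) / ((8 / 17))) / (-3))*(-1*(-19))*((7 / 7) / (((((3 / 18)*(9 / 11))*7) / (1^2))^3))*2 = -429913 / 18522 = -23.21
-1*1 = -1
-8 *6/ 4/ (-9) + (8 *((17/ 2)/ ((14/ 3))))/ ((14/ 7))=8.62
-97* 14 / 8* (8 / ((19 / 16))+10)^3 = -5458724082 / 6859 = -795848.39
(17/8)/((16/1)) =17/128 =0.13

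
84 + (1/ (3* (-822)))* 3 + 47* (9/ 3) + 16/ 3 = 63111/ 274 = 230.33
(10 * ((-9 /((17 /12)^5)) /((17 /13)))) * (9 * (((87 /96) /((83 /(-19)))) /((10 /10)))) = 22.52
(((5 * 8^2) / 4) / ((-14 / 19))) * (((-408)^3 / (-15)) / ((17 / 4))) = -809680896 / 7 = -115668699.43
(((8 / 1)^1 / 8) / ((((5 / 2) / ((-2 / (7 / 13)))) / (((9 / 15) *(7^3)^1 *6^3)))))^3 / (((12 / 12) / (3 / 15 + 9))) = -207052805906299551744 / 78125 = -2650275915600634.26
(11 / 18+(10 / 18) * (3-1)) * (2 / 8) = 31 / 72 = 0.43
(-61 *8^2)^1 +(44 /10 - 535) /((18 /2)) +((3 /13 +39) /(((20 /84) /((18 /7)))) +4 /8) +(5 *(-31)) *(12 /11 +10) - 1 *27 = -5284.85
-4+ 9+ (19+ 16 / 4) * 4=97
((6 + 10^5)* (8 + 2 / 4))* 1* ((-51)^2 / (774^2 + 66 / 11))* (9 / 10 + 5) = 43482658803 / 1996940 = 21774.64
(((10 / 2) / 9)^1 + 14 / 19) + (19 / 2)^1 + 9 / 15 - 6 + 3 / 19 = 9491 / 1710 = 5.55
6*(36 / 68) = 54 / 17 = 3.18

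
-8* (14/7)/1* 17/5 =-272/5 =-54.40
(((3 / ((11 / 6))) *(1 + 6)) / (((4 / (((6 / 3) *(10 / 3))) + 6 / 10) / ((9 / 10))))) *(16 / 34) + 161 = 165.04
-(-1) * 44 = 44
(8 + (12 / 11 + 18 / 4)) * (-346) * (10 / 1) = -517270 / 11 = -47024.55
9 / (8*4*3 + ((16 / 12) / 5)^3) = 30375 / 324064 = 0.09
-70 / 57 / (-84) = 5 / 342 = 0.01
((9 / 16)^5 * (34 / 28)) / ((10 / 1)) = 1003833 / 146800640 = 0.01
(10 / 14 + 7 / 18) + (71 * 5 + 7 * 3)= 47515 / 126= 377.10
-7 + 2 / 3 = -19 / 3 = -6.33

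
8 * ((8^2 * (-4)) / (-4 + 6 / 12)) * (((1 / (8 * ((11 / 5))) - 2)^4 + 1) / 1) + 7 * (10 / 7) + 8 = 916850383 / 102487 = 8946.02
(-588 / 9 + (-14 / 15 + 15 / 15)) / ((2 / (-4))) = 1958 / 15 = 130.53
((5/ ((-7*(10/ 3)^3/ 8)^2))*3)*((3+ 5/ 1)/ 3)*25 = 5832/ 6125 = 0.95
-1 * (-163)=163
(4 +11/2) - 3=13/2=6.50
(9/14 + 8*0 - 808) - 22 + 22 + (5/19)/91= -398833/494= -807.35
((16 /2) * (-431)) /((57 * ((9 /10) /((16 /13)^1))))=-551680 /6669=-82.72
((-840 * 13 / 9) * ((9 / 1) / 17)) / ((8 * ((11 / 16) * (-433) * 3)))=7280 / 80971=0.09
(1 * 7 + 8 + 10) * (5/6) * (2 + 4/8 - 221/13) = -3625/12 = -302.08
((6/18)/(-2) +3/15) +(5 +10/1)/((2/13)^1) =1463/15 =97.53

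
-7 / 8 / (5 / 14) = -49 / 20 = -2.45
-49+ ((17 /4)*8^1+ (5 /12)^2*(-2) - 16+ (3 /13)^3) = -4956685 /158184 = -31.33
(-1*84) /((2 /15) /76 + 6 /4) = -5985 /107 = -55.93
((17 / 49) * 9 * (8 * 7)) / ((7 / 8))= 9792 / 49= 199.84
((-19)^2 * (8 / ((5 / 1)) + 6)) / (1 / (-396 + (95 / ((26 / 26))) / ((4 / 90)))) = 23889897 / 5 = 4777979.40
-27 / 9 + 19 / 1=16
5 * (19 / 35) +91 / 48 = 1549 / 336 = 4.61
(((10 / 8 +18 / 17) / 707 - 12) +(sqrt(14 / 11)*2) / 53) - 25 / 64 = -9528555 / 769216 +2*sqrt(154) / 583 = -12.34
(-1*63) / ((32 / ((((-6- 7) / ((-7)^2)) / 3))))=39 / 224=0.17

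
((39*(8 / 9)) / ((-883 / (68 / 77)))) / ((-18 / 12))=14144 / 611919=0.02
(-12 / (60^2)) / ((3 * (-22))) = 1 / 19800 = 0.00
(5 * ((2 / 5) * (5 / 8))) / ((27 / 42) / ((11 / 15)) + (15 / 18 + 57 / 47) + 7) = 54285 / 430924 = 0.13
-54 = -54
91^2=8281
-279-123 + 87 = -315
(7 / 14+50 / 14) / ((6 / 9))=6.11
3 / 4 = 0.75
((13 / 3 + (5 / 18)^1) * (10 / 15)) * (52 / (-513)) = -4316 / 13851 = -0.31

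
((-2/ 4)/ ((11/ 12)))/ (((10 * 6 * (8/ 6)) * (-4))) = 3/ 1760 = 0.00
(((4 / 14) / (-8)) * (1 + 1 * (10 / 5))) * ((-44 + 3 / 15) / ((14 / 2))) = 657 / 980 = 0.67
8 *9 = 72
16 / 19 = 0.84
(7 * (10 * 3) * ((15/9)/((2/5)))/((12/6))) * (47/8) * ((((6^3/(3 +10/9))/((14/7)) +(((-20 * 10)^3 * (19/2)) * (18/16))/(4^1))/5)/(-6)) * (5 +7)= 1626234720075/74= 21976144865.88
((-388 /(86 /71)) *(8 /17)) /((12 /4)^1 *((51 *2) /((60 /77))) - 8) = -1101920 /2812157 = -0.39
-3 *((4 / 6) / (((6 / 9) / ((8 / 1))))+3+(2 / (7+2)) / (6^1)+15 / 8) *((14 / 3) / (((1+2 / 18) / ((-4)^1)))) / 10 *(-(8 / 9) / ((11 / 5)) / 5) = -39046 / 7425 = -5.26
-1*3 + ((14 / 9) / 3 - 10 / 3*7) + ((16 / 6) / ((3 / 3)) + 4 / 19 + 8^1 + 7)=-4072 / 513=-7.94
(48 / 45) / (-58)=-8 / 435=-0.02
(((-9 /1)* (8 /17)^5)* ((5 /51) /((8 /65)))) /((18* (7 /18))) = -0.02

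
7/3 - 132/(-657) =185/73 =2.53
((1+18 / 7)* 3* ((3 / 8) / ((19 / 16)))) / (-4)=-225 / 266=-0.85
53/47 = 1.13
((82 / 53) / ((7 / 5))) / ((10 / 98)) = 574 / 53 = 10.83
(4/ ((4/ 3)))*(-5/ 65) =-3/ 13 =-0.23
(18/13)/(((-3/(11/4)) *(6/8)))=-22/13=-1.69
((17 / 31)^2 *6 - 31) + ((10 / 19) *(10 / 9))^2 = -810804737 / 28100601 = -28.85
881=881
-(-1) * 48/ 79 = 48/ 79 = 0.61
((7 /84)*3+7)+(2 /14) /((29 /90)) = 6247 /812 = 7.69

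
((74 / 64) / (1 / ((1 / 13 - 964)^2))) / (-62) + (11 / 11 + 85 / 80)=-5809269009 / 335296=-17325.79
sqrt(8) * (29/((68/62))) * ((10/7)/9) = 8990 * sqrt(2)/1071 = 11.87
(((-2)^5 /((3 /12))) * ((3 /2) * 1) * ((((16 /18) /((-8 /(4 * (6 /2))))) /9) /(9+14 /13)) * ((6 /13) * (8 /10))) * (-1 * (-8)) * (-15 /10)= -8192 /655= -12.51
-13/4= -3.25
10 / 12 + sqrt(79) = 5 / 6 + sqrt(79) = 9.72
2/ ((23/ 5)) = 10/ 23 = 0.43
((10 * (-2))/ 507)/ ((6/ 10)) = -100/ 1521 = -0.07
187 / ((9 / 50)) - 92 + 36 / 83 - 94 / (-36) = 949.93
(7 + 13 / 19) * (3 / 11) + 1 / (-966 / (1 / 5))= 2115331 / 1009470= 2.10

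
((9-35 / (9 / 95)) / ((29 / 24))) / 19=-25952 / 1653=-15.70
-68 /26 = -34 /13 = -2.62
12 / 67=0.18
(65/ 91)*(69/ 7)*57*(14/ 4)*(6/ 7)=58995/ 49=1203.98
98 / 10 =49 / 5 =9.80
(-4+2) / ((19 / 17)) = -34 / 19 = -1.79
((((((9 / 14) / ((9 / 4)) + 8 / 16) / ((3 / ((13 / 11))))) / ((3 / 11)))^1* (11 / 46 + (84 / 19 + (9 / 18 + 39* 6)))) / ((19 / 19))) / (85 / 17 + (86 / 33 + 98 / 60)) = 821994745 / 27980673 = 29.38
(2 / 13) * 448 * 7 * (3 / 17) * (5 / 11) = 94080 / 2431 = 38.70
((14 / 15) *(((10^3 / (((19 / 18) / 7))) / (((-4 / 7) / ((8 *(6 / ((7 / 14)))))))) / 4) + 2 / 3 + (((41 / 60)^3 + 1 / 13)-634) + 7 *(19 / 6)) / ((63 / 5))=-20680.05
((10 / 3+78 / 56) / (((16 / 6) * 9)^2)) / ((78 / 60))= 1985 / 314496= 0.01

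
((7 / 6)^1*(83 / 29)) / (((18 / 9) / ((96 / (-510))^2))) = 37184 / 628575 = 0.06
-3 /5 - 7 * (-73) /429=1268 /2145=0.59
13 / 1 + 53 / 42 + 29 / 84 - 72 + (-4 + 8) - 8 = -1719 / 28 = -61.39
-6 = -6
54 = 54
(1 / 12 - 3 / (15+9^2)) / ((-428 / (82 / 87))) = -205 / 1787328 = -0.00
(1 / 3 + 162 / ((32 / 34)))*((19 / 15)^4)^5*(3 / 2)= 155584900140782720962298832539 / 5320410768127441406250000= 29243.02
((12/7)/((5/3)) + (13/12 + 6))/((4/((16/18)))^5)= 27256/6200145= 0.00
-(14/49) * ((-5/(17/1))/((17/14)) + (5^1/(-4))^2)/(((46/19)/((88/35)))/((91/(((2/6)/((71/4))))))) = -706618341/372232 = -1898.33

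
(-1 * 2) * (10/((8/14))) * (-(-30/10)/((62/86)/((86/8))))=-1565.69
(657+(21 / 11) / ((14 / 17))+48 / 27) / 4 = 130897 / 792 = 165.27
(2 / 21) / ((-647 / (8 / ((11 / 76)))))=-0.01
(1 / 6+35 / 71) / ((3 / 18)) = 281 / 71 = 3.96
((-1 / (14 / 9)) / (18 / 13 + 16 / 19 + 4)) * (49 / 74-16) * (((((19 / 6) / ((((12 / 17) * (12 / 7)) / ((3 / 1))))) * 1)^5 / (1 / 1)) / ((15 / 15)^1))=2366451382268847799835 / 50111566627995648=47223.66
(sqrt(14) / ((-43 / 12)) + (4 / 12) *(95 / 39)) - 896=-104737 / 117 - 12 *sqrt(14) / 43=-896.23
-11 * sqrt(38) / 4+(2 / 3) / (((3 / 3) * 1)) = 2 / 3 - 11 * sqrt(38) / 4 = -16.29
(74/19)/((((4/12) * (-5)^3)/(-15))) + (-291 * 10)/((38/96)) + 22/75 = -7349.88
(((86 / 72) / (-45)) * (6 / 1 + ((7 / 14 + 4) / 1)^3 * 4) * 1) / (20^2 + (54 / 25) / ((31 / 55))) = -329251 / 13520304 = -0.02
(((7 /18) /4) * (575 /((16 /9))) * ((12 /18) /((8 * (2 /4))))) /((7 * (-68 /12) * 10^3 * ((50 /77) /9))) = -15939 /8704000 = -0.00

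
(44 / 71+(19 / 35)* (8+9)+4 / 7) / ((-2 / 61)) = -225639 / 710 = -317.80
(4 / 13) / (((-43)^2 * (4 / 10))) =10 / 24037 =0.00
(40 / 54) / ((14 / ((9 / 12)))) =0.04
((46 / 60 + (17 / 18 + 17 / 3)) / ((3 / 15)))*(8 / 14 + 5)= 4316 / 21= 205.52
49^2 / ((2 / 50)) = 60025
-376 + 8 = -368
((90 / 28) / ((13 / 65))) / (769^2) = 225 / 8279054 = 0.00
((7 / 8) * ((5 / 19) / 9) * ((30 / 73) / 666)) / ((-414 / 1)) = -175 / 4589150256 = -0.00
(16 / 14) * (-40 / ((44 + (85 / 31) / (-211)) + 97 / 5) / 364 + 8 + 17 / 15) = 4306680479 / 412670895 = 10.44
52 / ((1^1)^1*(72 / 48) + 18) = 2.67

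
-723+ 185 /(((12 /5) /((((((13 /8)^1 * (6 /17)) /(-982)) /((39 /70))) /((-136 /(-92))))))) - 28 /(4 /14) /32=-9891388723 /13622304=-726.12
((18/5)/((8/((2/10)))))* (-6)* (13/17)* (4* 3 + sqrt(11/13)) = -2106/425-27* sqrt(143)/850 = -5.34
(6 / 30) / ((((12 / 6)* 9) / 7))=7 / 90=0.08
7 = 7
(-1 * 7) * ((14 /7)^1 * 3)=-42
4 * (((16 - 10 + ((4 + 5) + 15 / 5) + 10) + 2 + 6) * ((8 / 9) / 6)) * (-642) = -13696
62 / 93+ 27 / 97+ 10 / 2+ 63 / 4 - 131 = -127231 / 1164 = -109.30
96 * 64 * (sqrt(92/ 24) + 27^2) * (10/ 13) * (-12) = -537477120/ 13-122880 * sqrt(138)/ 13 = -41455433.32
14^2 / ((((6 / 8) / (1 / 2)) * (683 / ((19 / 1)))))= 7448 / 2049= 3.63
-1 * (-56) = 56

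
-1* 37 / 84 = -0.44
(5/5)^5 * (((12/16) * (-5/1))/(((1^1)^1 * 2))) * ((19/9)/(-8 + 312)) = -5/384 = -0.01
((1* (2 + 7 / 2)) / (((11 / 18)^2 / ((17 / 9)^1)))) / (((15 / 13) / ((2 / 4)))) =663 / 55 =12.05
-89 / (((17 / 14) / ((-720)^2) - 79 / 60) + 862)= -645926400 / 6246495377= -0.10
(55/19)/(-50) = -11/190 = -0.06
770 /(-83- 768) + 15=14.10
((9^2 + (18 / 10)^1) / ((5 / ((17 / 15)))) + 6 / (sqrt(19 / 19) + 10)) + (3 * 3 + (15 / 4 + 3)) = 192849 / 5500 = 35.06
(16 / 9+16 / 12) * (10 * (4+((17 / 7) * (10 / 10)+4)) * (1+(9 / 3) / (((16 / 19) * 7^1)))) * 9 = 61685 / 14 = 4406.07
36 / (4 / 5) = 45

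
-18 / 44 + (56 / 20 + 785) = 787.39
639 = 639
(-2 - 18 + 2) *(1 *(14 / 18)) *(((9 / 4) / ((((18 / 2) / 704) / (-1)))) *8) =19712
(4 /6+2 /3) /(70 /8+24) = 16 /393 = 0.04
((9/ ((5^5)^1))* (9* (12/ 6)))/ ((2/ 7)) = 0.18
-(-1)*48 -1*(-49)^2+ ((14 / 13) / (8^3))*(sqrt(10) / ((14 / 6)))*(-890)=-2353 -1335*sqrt(10) / 1664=-2355.54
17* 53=901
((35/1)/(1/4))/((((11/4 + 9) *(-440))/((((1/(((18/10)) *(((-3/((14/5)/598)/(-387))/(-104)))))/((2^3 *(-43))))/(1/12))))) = -392/11891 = -0.03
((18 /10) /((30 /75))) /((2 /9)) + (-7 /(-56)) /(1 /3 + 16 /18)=1791 /88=20.35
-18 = -18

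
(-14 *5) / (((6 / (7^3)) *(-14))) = 1715 / 6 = 285.83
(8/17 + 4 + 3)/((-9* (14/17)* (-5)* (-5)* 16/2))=-127/25200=-0.01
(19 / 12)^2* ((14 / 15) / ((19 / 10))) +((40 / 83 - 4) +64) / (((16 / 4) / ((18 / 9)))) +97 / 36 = 34.17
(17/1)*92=1564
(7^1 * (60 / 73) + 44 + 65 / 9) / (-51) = -1.12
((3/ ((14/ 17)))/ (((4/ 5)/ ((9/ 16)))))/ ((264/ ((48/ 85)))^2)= 27/ 2303840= 0.00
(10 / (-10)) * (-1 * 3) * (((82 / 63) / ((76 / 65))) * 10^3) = 1332500 / 399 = 3339.60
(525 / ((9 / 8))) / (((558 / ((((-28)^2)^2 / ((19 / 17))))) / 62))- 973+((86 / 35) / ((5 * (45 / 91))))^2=685702226139181 / 24046875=28515232.28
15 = 15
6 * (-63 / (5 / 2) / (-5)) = 756 / 25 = 30.24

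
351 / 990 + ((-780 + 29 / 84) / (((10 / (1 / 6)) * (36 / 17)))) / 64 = 33040607 / 127733760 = 0.26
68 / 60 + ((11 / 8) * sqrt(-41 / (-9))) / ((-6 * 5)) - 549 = -8218 / 15 - 11 * sqrt(41) / 720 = -547.96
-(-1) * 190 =190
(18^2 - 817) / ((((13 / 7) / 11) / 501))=-19018461 / 13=-1462958.54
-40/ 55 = -8/ 11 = -0.73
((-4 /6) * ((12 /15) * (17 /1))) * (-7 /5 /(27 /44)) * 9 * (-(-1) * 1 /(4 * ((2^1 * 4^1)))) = 5.82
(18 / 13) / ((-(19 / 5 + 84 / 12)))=-5 / 39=-0.13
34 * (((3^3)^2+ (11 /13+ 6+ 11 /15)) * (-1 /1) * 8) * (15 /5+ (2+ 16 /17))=-232110928 /195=-1190312.45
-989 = -989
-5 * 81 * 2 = -810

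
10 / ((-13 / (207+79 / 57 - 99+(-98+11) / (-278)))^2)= 15108243237605 / 21217588002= 712.06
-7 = -7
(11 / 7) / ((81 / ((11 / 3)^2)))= 1331 / 5103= 0.26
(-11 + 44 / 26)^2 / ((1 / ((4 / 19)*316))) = 18506224 / 3211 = 5763.38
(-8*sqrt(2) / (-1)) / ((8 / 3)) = 3*sqrt(2) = 4.24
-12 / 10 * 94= -564 / 5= -112.80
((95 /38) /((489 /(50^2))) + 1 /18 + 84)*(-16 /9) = -172.15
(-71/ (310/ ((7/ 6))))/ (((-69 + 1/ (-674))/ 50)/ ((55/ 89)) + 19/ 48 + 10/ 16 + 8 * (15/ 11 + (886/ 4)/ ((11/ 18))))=-0.00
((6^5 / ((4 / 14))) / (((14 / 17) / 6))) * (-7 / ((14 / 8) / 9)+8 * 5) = 793152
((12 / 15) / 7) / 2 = 2 / 35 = 0.06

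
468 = 468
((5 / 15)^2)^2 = 1 / 81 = 0.01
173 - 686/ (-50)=4668/ 25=186.72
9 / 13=0.69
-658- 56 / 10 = -3318 / 5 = -663.60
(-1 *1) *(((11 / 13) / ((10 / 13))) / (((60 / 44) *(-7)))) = 121 / 1050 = 0.12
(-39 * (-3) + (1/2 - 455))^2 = 455625/4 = 113906.25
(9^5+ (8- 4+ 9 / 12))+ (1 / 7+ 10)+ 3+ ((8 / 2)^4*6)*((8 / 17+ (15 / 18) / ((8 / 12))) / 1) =29373825 / 476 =61709.72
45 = 45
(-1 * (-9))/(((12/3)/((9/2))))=81/8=10.12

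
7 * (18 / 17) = 7.41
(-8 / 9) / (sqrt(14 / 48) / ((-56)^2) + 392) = -35246833664 / 15543853645821 + 7168 * sqrt(42) / 46631560937463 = -0.00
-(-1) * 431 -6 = 425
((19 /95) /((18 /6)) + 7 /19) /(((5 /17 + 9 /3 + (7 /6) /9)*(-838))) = -18972 /125107115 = -0.00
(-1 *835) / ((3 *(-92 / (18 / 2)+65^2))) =-2505 / 37933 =-0.07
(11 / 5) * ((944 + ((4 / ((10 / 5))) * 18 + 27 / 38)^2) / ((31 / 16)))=145603084 / 55955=2602.15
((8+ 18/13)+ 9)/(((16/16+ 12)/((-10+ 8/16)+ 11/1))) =717/338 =2.12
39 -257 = -218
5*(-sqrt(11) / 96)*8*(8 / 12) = -5*sqrt(11) / 18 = -0.92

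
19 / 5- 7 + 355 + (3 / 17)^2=508396 / 1445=351.83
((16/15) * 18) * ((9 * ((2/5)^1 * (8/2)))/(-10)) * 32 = -110592/125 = -884.74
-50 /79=-0.63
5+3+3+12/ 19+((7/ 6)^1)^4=332035/ 24624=13.48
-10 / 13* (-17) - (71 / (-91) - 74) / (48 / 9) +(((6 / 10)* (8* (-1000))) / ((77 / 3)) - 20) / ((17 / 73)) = -2578625 / 2992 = -861.84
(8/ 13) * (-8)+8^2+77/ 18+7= 16463/ 234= 70.35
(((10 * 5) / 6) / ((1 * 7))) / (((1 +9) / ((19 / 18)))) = 95 / 756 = 0.13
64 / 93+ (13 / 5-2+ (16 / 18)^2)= 26093 / 12555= 2.08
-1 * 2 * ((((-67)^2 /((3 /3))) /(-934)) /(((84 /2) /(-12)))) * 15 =-134670 /3269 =-41.20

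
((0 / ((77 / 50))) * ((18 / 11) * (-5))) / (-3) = 0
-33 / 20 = -1.65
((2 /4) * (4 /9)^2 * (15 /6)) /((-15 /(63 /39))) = -28 /1053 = -0.03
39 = 39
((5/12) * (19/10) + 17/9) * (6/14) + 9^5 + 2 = 9920761/168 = 59052.15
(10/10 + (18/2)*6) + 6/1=61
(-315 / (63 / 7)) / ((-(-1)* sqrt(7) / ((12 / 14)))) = -30* sqrt(7) / 7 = -11.34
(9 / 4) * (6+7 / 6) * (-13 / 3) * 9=-5031 / 8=-628.88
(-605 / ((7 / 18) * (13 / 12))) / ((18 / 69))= -500940 / 91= -5504.84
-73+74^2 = 5403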